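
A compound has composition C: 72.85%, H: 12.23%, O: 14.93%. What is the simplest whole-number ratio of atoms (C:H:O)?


Assume 100 g of compound, divide each mass% by atomic mass to get moles, then normalize by the smallest to get a raw atom ratio.
Moles per 100 g: C: 72.85/12.011 = 6.0653, H: 12.23/1.008 = 12.1329, O: 14.93/15.999 = 0.9332
Raw ratio (divide by min = 0.9332): C: 6.5, H: 13.002, O: 1.0
Multiply by 2 to clear fractions: C: 12.999 ~= 13, H: 26.003 ~= 26, O: 2.0 ~= 2
Reduce by GCD to get the simplest whole-number ratio:

13:26:2


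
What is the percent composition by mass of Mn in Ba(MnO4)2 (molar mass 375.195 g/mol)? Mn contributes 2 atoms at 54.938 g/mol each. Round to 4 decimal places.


pct = 100 * (n_elem * M_elem) / M_total
mass_contribution = 2 * 54.938 = 109.876 g/mol
pct = 100 * 109.876 / 375.195
pct = 29.28503845 %, rounded to 4 dp:

29.2850 %


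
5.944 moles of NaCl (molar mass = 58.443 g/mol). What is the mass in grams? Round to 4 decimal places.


mass = n * M
mass = 5.944 * 58.443
mass = 347.385192 g, rounded to 4 dp:

347.3852 g


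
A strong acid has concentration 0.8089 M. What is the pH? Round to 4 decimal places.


A strong acid dissociates completely, so [H+] equals the given concentration.
pH = -log10([H+]) = -log10(0.8089)
pH = 0.09210516, rounded to 4 dp:

0.0921


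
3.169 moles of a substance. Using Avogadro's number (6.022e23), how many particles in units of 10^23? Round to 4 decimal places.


N = n * NA, then divide by 1e23 for the requested units.
N / 1e23 = n * 6.022
N / 1e23 = 3.169 * 6.022
N / 1e23 = 19.083718, rounded to 4 dp:

19.0837


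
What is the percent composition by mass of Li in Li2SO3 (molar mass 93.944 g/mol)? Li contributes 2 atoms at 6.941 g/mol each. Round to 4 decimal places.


pct = 100 * (n_elem * M_elem) / M_total
mass_contribution = 2 * 6.941 = 13.882 g/mol
pct = 100 * 13.882 / 93.944
pct = 14.77688836 %, rounded to 4 dp:

14.7769 %


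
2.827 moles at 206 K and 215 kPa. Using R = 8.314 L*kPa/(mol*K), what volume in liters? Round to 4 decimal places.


PV = nRT, solve for V = nRT / P.
nRT = 2.827 * 8.314 * 206 = 4841.7577
V = 4841.7577 / 215
V = 22.51980326 L, rounded to 4 dp:

22.5198 L


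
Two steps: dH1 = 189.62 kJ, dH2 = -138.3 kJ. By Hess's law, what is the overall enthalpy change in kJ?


Hess's law: enthalpy is a state function, so add the step enthalpies.
dH_total = dH1 + dH2 = 189.62 + (-138.3)
dH_total = 51.32 kJ:

51.32 kJ


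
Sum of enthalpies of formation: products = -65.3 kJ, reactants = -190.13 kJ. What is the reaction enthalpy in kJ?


dH_rxn = sum(dH_f products) - sum(dH_f reactants)
dH_rxn = -65.3 - (-190.13)
dH_rxn = 124.83 kJ:

124.83 kJ


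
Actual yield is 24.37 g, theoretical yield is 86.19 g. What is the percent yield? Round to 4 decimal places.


% yield = 100 * actual / theoretical
% yield = 100 * 24.37 / 86.19
% yield = 28.27474185 %, rounded to 4 dp:

28.2747 %


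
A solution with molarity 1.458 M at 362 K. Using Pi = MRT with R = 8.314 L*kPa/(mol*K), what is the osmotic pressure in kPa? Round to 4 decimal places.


Osmotic pressure (van't Hoff): Pi = M*R*T.
RT = 8.314 * 362 = 3009.668
Pi = 1.458 * 3009.668
Pi = 4388.095944 kPa, rounded to 4 dp:

4388.0959 kPa


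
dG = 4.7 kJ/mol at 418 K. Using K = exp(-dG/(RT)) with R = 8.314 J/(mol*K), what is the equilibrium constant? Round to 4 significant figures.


dG is in kJ/mol; multiply by 1000 to match R in J/(mol*K).
RT = 8.314 * 418 = 3475.252 J/mol
exponent = -dG*1000 / (RT) = -(4.7*1000) / 3475.252 = -1.35241991
K = exp(-1.35241991)
K = 0.25861368, rounded to 4 significant figures:

0.2586


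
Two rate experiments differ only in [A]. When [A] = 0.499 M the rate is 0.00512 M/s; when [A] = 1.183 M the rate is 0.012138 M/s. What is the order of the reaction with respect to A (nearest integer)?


Rate is proportional to [A]^n, so rate2/rate1 = ([A]2/[A]1)^n. Take logs to solve for n.
rate2/rate1 = 0.012138 / 0.00512 = 2.3707
[A]2/[A]1 = 1.183 / 0.499 = 2.3707
n = ln(2.3707) / ln(2.3707) = 1.0
Nearest integer order:

1


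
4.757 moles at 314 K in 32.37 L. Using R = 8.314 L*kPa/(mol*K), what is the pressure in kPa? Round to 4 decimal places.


PV = nRT, solve for P = nRT / V.
nRT = 4.757 * 8.314 * 314 = 12418.6052
P = 12418.6052 / 32.37
P = 383.64551128 kPa, rounded to 4 dp:

383.6455 kPa


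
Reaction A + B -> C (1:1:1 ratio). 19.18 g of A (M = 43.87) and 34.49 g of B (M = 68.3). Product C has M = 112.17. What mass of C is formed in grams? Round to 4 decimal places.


Find moles of each reactant; the smaller value is the limiting reagent in a 1:1:1 reaction, so moles_C equals moles of the limiter.
n_A = mass_A / M_A = 19.18 / 43.87 = 0.437201 mol
n_B = mass_B / M_B = 34.49 / 68.3 = 0.504978 mol
Limiting reagent: A (smaller), n_limiting = 0.437201 mol
mass_C = n_limiting * M_C = 0.437201 * 112.17
mass_C = 49.04083617 g, rounded to 4 dp:

49.0408 g


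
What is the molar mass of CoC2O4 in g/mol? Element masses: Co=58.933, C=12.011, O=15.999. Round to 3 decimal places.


M = sum(count * atomic_mass) over atoms.
M = 1*58.933 + 2*12.011 + 4*15.999
M = 58.933 + 24.022 + 63.996
M = 146.951 g/mol, rounded to 3 dp:

146.951 g/mol


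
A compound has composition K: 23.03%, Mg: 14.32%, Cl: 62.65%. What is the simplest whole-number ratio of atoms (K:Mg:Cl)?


Assume 100 g of compound, divide each mass% by atomic mass to get moles, then normalize by the smallest to get a raw atom ratio.
Moles per 100 g: K: 23.03/39.098 = 0.589, Mg: 14.32/24.305 = 0.5892, Cl: 62.65/35.453 = 1.7671
Raw ratio (divide by min = 0.589): K: 1.0, Mg: 1.0, Cl: 3.0
Multiply by 1 to clear fractions: K: 1.0 ~= 1, Mg: 1.0 ~= 1, Cl: 3.0 ~= 3
Reduce by GCD to get the simplest whole-number ratio:

1:1:3


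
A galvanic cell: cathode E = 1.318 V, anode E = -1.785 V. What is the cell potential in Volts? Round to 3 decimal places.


Standard cell potential: E_cell = E_cathode - E_anode.
E_cell = 1.318 - (-1.785)
E_cell = 3.103 V, rounded to 3 dp:

3.103 V


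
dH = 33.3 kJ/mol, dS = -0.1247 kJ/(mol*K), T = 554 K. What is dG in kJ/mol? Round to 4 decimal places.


Gibbs: dG = dH - T*dS (consistent units, dS already in kJ/(mol*K)).
T*dS = 554 * -0.1247 = -69.0838
dG = 33.3 - (-69.0838)
dG = 102.3838 kJ/mol, rounded to 4 dp:

102.3838 kJ/mol


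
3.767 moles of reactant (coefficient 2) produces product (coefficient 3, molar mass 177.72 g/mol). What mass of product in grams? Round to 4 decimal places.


Use the coefficient ratio to convert reactant moles to product moles, then multiply by the product's molar mass.
moles_P = moles_R * (coeff_P / coeff_R) = 3.767 * (3/2) = 5.6505
mass_P = moles_P * M_P = 5.6505 * 177.72
mass_P = 1004.20686 g, rounded to 4 dp:

1004.2069 g


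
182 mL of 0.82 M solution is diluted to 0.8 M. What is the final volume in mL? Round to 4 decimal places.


Dilution: M1*V1 = M2*V2, solve for V2.
V2 = M1*V1 / M2
V2 = 0.82 * 182 / 0.8
V2 = 149.24 / 0.8
V2 = 186.55 mL, rounded to 4 dp:

186.5500 mL


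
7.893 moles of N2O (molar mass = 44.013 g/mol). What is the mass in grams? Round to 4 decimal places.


mass = n * M
mass = 7.893 * 44.013
mass = 347.394609 g, rounded to 4 dp:

347.3946 g


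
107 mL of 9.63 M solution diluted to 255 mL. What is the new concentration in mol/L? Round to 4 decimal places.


Dilution: M1*V1 = M2*V2, solve for M2.
M2 = M1*V1 / V2
M2 = 9.63 * 107 / 255
M2 = 1030.41 / 255
M2 = 4.04082353 mol/L, rounded to 4 dp:

4.0408 mol/L


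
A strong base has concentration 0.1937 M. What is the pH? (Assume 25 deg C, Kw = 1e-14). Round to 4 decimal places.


A strong base dissociates completely, so [OH-] equals the given concentration.
pOH = -log10([OH-]) = -log10(0.1937) = 0.71287
pH = 14 - pOH = 14 - 0.71287
pH = 13.28713, rounded to 4 dp:

13.2871


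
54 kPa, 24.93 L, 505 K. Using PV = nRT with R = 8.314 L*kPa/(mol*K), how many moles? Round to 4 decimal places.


PV = nRT, solve for n = PV / (RT).
PV = 54 * 24.93 = 1346.22
RT = 8.314 * 505 = 4198.57
n = 1346.22 / 4198.57
n = 0.32063774 mol, rounded to 4 dp:

0.3206 mol


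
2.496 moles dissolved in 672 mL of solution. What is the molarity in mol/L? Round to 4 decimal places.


Convert volume to liters: V_L = V_mL / 1000.
V_L = 672 / 1000 = 0.672 L
M = n / V_L = 2.496 / 0.672
M = 3.71428571 mol/L, rounded to 4 dp:

3.7143 mol/L


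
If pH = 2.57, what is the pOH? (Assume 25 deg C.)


At 25 deg C, pH + pOH = 14.
pOH = 14 - pH = 14 - 2.57
pOH = 11.43:

11.43


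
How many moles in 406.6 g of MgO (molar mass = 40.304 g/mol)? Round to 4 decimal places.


n = mass / M
n = 406.6 / 40.304
n = 10.0883287 mol, rounded to 4 dp:

10.0883 mol


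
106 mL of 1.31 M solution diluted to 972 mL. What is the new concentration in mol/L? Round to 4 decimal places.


Dilution: M1*V1 = M2*V2, solve for M2.
M2 = M1*V1 / V2
M2 = 1.31 * 106 / 972
M2 = 138.86 / 972
M2 = 0.14286008 mol/L, rounded to 4 dp:

0.1429 mol/L


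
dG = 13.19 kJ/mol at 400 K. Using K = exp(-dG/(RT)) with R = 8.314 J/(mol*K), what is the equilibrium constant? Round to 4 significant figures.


dG is in kJ/mol; multiply by 1000 to match R in J/(mol*K).
RT = 8.314 * 400 = 3325.6 J/mol
exponent = -dG*1000 / (RT) = -(13.19*1000) / 3325.6 = -3.96620159
K = exp(-3.96620159)
K = 0.018945258, rounded to 4 significant figures:

0.01895


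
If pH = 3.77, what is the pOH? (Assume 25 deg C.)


At 25 deg C, pH + pOH = 14.
pOH = 14 - pH = 14 - 3.77
pOH = 10.23:

10.23


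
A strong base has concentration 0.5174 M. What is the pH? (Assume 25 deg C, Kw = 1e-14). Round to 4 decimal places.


A strong base dissociates completely, so [OH-] equals the given concentration.
pOH = -log10([OH-]) = -log10(0.5174) = 0.286174
pH = 14 - pOH = 14 - 0.286174
pH = 13.713826, rounded to 4 dp:

13.7138


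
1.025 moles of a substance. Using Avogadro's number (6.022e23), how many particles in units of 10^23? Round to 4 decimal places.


N = n * NA, then divide by 1e23 for the requested units.
N / 1e23 = n * 6.022
N / 1e23 = 1.025 * 6.022
N / 1e23 = 6.17255, rounded to 4 dp:

6.1726


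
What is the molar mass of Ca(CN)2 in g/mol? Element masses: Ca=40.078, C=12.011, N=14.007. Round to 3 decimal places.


M = sum(count * atomic_mass) over atoms.
M = 1*40.078 + 2*12.011 + 2*14.007
M = 40.078 + 24.022 + 28.014
M = 92.114 g/mol, rounded to 3 dp:

92.114 g/mol


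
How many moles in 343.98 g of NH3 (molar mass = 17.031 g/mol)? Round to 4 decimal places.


n = mass / M
n = 343.98 / 17.031
n = 20.1972873 mol, rounded to 4 dp:

20.1973 mol


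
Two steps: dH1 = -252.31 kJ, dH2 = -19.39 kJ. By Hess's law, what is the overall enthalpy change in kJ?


Hess's law: enthalpy is a state function, so add the step enthalpies.
dH_total = dH1 + dH2 = -252.31 + (-19.39)
dH_total = -271.7 kJ:

-271.70 kJ


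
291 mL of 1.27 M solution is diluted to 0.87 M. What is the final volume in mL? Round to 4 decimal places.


Dilution: M1*V1 = M2*V2, solve for V2.
V2 = M1*V1 / M2
V2 = 1.27 * 291 / 0.87
V2 = 369.57 / 0.87
V2 = 424.79310345 mL, rounded to 4 dp:

424.7931 mL


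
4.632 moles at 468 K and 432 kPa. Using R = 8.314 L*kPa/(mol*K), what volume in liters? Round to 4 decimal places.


PV = nRT, solve for V = nRT / P.
nRT = 4.632 * 8.314 * 468 = 18022.8897
V = 18022.8897 / 432
V = 41.71965208 L, rounded to 4 dp:

41.7197 L


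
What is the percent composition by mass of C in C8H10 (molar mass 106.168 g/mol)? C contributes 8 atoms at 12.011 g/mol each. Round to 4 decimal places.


pct = 100 * (n_elem * M_elem) / M_total
mass_contribution = 8 * 12.011 = 96.088 g/mol
pct = 100 * 96.088 / 106.168
pct = 90.50561374 %, rounded to 4 dp:

90.5056 %


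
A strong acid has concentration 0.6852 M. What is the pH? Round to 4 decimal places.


A strong acid dissociates completely, so [H+] equals the given concentration.
pH = -log10([H+]) = -log10(0.6852)
pH = 0.16418265, rounded to 4 dp:

0.1642


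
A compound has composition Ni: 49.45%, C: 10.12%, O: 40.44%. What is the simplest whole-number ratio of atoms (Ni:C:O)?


Assume 100 g of compound, divide each mass% by atomic mass to get moles, then normalize by the smallest to get a raw atom ratio.
Moles per 100 g: Ni: 49.45/58.693 = 0.8425, C: 10.12/12.011 = 0.8426, O: 40.44/15.999 = 2.5277
Raw ratio (divide by min = 0.8425): Ni: 1.0, C: 1.0, O: 3.0
Multiply by 1 to clear fractions: Ni: 1.0 ~= 1, C: 1.0 ~= 1, O: 3.0 ~= 3
Reduce by GCD to get the simplest whole-number ratio:

1:1:3


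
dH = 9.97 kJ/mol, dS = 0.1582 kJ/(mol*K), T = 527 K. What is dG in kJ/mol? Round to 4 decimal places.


Gibbs: dG = dH - T*dS (consistent units, dS already in kJ/(mol*K)).
T*dS = 527 * 0.1582 = 83.3714
dG = 9.97 - (83.3714)
dG = -73.4014 kJ/mol, rounded to 4 dp:

-73.4014 kJ/mol


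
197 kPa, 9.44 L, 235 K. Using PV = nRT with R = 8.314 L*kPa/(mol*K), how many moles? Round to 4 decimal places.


PV = nRT, solve for n = PV / (RT).
PV = 197 * 9.44 = 1859.68
RT = 8.314 * 235 = 1953.79
n = 1859.68 / 1953.79
n = 0.95183208 mol, rounded to 4 dp:

0.9518 mol


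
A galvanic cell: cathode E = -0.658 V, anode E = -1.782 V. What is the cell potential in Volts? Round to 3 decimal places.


Standard cell potential: E_cell = E_cathode - E_anode.
E_cell = -0.658 - (-1.782)
E_cell = 1.124 V, rounded to 3 dp:

1.124 V


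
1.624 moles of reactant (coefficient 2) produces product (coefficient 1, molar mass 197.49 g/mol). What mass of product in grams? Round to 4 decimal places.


Use the coefficient ratio to convert reactant moles to product moles, then multiply by the product's molar mass.
moles_P = moles_R * (coeff_P / coeff_R) = 1.624 * (1/2) = 0.812
mass_P = moles_P * M_P = 0.812 * 197.49
mass_P = 160.36188 g, rounded to 4 dp:

160.3619 g


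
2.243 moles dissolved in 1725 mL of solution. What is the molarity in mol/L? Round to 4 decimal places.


Convert volume to liters: V_L = V_mL / 1000.
V_L = 1725 / 1000 = 1.725 L
M = n / V_L = 2.243 / 1.725
M = 1.30028986 mol/L, rounded to 4 dp:

1.3003 mol/L


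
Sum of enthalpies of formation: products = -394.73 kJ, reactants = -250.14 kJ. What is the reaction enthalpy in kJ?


dH_rxn = sum(dH_f products) - sum(dH_f reactants)
dH_rxn = -394.73 - (-250.14)
dH_rxn = -144.59 kJ:

-144.59 kJ


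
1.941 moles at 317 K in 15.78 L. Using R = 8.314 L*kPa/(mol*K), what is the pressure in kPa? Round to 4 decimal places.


PV = nRT, solve for P = nRT / V.
nRT = 1.941 * 8.314 * 317 = 5115.5793
P = 5115.5793 / 15.78
P = 324.18119772 kPa, rounded to 4 dp:

324.1812 kPa


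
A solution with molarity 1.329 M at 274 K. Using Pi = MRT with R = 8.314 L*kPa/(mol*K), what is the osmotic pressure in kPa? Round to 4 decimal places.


Osmotic pressure (van't Hoff): Pi = M*R*T.
RT = 8.314 * 274 = 2278.036
Pi = 1.329 * 2278.036
Pi = 3027.509844 kPa, rounded to 4 dp:

3027.5098 kPa


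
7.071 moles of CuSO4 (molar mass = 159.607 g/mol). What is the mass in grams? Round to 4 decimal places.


mass = n * M
mass = 7.071 * 159.607
mass = 1128.581097 g, rounded to 4 dp:

1128.5811 g


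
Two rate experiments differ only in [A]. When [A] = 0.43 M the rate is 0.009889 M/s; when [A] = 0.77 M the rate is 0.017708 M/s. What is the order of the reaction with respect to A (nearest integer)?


Rate is proportional to [A]^n, so rate2/rate1 = ([A]2/[A]1)^n. Take logs to solve for n.
rate2/rate1 = 0.017708 / 0.009889 = 1.7907
[A]2/[A]1 = 0.77 / 0.43 = 1.7907
n = ln(1.7907) / ln(1.7907) = 1.0
Nearest integer order:

1


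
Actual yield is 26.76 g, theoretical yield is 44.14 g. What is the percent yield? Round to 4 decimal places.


% yield = 100 * actual / theoretical
% yield = 100 * 26.76 / 44.14
% yield = 60.62528319 %, rounded to 4 dp:

60.6253 %


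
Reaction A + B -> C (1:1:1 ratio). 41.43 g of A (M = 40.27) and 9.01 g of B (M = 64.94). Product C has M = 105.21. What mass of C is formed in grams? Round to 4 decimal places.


Find moles of each reactant; the smaller value is the limiting reagent in a 1:1:1 reaction, so moles_C equals moles of the limiter.
n_A = mass_A / M_A = 41.43 / 40.27 = 1.028806 mol
n_B = mass_B / M_B = 9.01 / 64.94 = 0.138743 mol
Limiting reagent: B (smaller), n_limiting = 0.138743 mol
mass_C = n_limiting * M_C = 0.138743 * 105.21
mass_C = 14.59715103 g, rounded to 4 dp:

14.5972 g


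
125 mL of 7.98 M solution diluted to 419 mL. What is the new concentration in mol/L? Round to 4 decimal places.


Dilution: M1*V1 = M2*V2, solve for M2.
M2 = M1*V1 / V2
M2 = 7.98 * 125 / 419
M2 = 997.5 / 419
M2 = 2.38066826 mol/L, rounded to 4 dp:

2.3807 mol/L


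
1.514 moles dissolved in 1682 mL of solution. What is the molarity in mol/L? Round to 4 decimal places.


Convert volume to liters: V_L = V_mL / 1000.
V_L = 1682 / 1000 = 1.682 L
M = n / V_L = 1.514 / 1.682
M = 0.90011891 mol/L, rounded to 4 dp:

0.9001 mol/L


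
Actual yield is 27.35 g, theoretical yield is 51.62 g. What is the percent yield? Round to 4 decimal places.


% yield = 100 * actual / theoretical
% yield = 100 * 27.35 / 51.62
% yield = 52.98333979 %, rounded to 4 dp:

52.9833 %


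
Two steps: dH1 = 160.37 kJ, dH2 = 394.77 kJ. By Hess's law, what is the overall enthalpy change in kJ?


Hess's law: enthalpy is a state function, so add the step enthalpies.
dH_total = dH1 + dH2 = 160.37 + (394.77)
dH_total = 555.14 kJ:

555.14 kJ


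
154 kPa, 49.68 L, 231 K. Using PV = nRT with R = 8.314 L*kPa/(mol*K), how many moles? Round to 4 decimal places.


PV = nRT, solve for n = PV / (RT).
PV = 154 * 49.68 = 7650.72
RT = 8.314 * 231 = 1920.534
n = 7650.72 / 1920.534
n = 3.98364205 mol, rounded to 4 dp:

3.9836 mol


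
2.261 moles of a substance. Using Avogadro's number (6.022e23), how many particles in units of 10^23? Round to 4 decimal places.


N = n * NA, then divide by 1e23 for the requested units.
N / 1e23 = n * 6.022
N / 1e23 = 2.261 * 6.022
N / 1e23 = 13.615742, rounded to 4 dp:

13.6157


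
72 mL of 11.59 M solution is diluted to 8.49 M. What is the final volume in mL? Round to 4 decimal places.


Dilution: M1*V1 = M2*V2, solve for V2.
V2 = M1*V1 / M2
V2 = 11.59 * 72 / 8.49
V2 = 834.48 / 8.49
V2 = 98.28975265 mL, rounded to 4 dp:

98.2898 mL


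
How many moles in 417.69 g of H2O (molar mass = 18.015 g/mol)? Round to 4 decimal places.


n = mass / M
n = 417.69 / 18.015
n = 23.1856786 mol, rounded to 4 dp:

23.1857 mol


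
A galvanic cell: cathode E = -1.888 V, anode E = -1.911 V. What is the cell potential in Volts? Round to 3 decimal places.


Standard cell potential: E_cell = E_cathode - E_anode.
E_cell = -1.888 - (-1.911)
E_cell = 0.023 V, rounded to 3 dp:

0.023 V


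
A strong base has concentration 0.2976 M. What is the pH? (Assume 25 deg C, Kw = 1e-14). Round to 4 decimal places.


A strong base dissociates completely, so [OH-] equals the given concentration.
pOH = -log10([OH-]) = -log10(0.2976) = 0.526367
pH = 14 - pOH = 14 - 0.526367
pH = 13.473633, rounded to 4 dp:

13.4736


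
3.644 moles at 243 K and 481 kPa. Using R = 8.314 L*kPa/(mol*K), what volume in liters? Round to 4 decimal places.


PV = nRT, solve for V = nRT / P.
nRT = 3.644 * 8.314 * 243 = 7361.9805
V = 7361.9805 / 481
V = 15.30557277 L, rounded to 4 dp:

15.3056 L


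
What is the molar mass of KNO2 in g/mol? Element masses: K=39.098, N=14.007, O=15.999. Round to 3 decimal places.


M = sum(count * atomic_mass) over atoms.
M = 1*39.098 + 1*14.007 + 2*15.999
M = 39.098 + 14.007 + 31.998
M = 85.103 g/mol, rounded to 3 dp:

85.103 g/mol


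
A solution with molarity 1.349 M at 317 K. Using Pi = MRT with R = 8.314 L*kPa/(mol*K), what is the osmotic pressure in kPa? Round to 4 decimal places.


Osmotic pressure (van't Hoff): Pi = M*R*T.
RT = 8.314 * 317 = 2635.538
Pi = 1.349 * 2635.538
Pi = 3555.340762 kPa, rounded to 4 dp:

3555.3408 kPa


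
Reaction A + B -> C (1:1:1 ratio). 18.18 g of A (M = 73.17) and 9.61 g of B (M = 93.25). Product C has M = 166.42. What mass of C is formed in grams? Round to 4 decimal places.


Find moles of each reactant; the smaller value is the limiting reagent in a 1:1:1 reaction, so moles_C equals moles of the limiter.
n_A = mass_A / M_A = 18.18 / 73.17 = 0.248462 mol
n_B = mass_B / M_B = 9.61 / 93.25 = 0.103056 mol
Limiting reagent: B (smaller), n_limiting = 0.103056 mol
mass_C = n_limiting * M_C = 0.103056 * 166.42
mass_C = 17.15057952 g, rounded to 4 dp:

17.1506 g


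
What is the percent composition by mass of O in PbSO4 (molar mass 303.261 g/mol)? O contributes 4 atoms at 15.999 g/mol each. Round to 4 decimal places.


pct = 100 * (n_elem * M_elem) / M_total
mass_contribution = 4 * 15.999 = 63.996 g/mol
pct = 100 * 63.996 / 303.261
pct = 21.10261458 %, rounded to 4 dp:

21.1026 %


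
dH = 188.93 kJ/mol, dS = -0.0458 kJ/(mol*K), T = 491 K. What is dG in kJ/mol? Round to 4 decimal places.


Gibbs: dG = dH - T*dS (consistent units, dS already in kJ/(mol*K)).
T*dS = 491 * -0.0458 = -22.4878
dG = 188.93 - (-22.4878)
dG = 211.4178 kJ/mol, rounded to 4 dp:

211.4178 kJ/mol


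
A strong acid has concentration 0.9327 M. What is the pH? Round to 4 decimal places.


A strong acid dissociates completely, so [H+] equals the given concentration.
pH = -log10([H+]) = -log10(0.9327)
pH = 0.03025802, rounded to 4 dp:

0.0303


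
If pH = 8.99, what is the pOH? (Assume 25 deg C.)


At 25 deg C, pH + pOH = 14.
pOH = 14 - pH = 14 - 8.99
pOH = 5.01:

5.01


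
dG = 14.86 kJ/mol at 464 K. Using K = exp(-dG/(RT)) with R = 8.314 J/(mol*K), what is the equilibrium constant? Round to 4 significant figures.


dG is in kJ/mol; multiply by 1000 to match R in J/(mol*K).
RT = 8.314 * 464 = 3857.696 J/mol
exponent = -dG*1000 / (RT) = -(14.86*1000) / 3857.696 = -3.85204018
K = exp(-3.85204018)
K = 0.021236366, rounded to 4 significant figures:

0.02124


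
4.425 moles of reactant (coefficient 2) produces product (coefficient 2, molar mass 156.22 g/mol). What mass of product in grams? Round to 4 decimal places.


Use the coefficient ratio to convert reactant moles to product moles, then multiply by the product's molar mass.
moles_P = moles_R * (coeff_P / coeff_R) = 4.425 * (2/2) = 4.425
mass_P = moles_P * M_P = 4.425 * 156.22
mass_P = 691.2735 g, rounded to 4 dp:

691.2735 g


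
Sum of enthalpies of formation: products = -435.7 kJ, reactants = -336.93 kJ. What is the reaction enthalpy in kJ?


dH_rxn = sum(dH_f products) - sum(dH_f reactants)
dH_rxn = -435.7 - (-336.93)
dH_rxn = -98.77 kJ:

-98.77 kJ


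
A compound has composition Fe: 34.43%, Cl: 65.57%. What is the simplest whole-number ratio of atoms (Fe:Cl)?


Assume 100 g of compound, divide each mass% by atomic mass to get moles, then normalize by the smallest to get a raw atom ratio.
Moles per 100 g: Fe: 34.43/55.845 = 0.6165, Cl: 65.57/35.453 = 1.8495
Raw ratio (divide by min = 0.6165): Fe: 1.0, Cl: 3.0
Multiply by 1 to clear fractions: Fe: 1.0 ~= 1, Cl: 3.0 ~= 3
Reduce by GCD to get the simplest whole-number ratio:

1:3


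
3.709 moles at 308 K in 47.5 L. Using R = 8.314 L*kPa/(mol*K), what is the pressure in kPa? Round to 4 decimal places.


PV = nRT, solve for P = nRT / V.
nRT = 3.709 * 8.314 * 308 = 9497.6808
P = 9497.6808 / 47.5
P = 199.95117474 kPa, rounded to 4 dp:

199.9512 kPa


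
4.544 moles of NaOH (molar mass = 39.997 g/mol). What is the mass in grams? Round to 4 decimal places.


mass = n * M
mass = 4.544 * 39.997
mass = 181.746368 g, rounded to 4 dp:

181.7464 g


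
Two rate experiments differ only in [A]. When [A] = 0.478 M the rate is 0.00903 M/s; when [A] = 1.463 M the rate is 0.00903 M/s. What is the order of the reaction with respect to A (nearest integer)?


Rate is proportional to [A]^n, so rate2/rate1 = ([A]2/[A]1)^n. Take logs to solve for n.
rate2/rate1 = 0.00903 / 0.00903 = 1.0
[A]2/[A]1 = 1.463 / 0.478 = 3.0607
n = ln(1.0) / ln(3.0607) = 0.0
Nearest integer order:

0


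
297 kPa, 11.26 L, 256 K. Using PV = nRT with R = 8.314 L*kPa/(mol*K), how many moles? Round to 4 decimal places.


PV = nRT, solve for n = PV / (RT).
PV = 297 * 11.26 = 3344.22
RT = 8.314 * 256 = 2128.384
n = 3344.22 / 2128.384
n = 1.57124842 mol, rounded to 4 dp:

1.5712 mol


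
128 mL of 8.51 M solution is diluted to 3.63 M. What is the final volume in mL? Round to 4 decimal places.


Dilution: M1*V1 = M2*V2, solve for V2.
V2 = M1*V1 / M2
V2 = 8.51 * 128 / 3.63
V2 = 1089.28 / 3.63
V2 = 300.07713499 mL, rounded to 4 dp:

300.0771 mL


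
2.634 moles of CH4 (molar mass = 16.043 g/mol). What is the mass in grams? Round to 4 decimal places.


mass = n * M
mass = 2.634 * 16.043
mass = 42.257262 g, rounded to 4 dp:

42.2573 g


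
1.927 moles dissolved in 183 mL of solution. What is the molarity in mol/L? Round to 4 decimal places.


Convert volume to liters: V_L = V_mL / 1000.
V_L = 183 / 1000 = 0.183 L
M = n / V_L = 1.927 / 0.183
M = 10.53005464 mol/L, rounded to 4 dp:

10.5301 mol/L


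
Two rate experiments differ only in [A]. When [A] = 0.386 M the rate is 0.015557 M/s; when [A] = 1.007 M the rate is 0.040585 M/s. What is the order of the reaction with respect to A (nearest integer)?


Rate is proportional to [A]^n, so rate2/rate1 = ([A]2/[A]1)^n. Take logs to solve for n.
rate2/rate1 = 0.040585 / 0.015557 = 2.6088
[A]2/[A]1 = 1.007 / 0.386 = 2.6088
n = ln(2.6088) / ln(2.6088) = 1.0
Nearest integer order:

1


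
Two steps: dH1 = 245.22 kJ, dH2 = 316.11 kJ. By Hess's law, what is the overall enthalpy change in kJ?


Hess's law: enthalpy is a state function, so add the step enthalpies.
dH_total = dH1 + dH2 = 245.22 + (316.11)
dH_total = 561.33 kJ:

561.33 kJ


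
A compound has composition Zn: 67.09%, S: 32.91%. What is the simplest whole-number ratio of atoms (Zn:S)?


Assume 100 g of compound, divide each mass% by atomic mass to get moles, then normalize by the smallest to get a raw atom ratio.
Moles per 100 g: Zn: 67.09/65.38 = 1.0262, S: 32.91/32.065 = 1.0264
Raw ratio (divide by min = 1.0262): Zn: 1.0, S: 1.0
Multiply by 1 to clear fractions: Zn: 1.0 ~= 1, S: 1.0 ~= 1
Reduce by GCD to get the simplest whole-number ratio:

1:1


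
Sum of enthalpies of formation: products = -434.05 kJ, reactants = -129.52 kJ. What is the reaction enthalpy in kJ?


dH_rxn = sum(dH_f products) - sum(dH_f reactants)
dH_rxn = -434.05 - (-129.52)
dH_rxn = -304.53 kJ:

-304.53 kJ


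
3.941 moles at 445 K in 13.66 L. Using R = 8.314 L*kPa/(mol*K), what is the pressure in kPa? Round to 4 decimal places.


PV = nRT, solve for P = nRT / V.
nRT = 3.941 * 8.314 * 445 = 14580.6359
P = 14580.6359 / 13.66
P = 1067.39647877 kPa, rounded to 4 dp:

1067.3965 kPa


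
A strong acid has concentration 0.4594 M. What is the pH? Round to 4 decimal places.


A strong acid dissociates completely, so [H+] equals the given concentration.
pH = -log10([H+]) = -log10(0.4594)
pH = 0.33780901, rounded to 4 dp:

0.3378


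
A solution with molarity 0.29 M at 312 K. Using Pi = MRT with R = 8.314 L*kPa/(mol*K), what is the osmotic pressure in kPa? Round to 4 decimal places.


Osmotic pressure (van't Hoff): Pi = M*R*T.
RT = 8.314 * 312 = 2593.968
Pi = 0.29 * 2593.968
Pi = 752.25072 kPa, rounded to 4 dp:

752.2507 kPa


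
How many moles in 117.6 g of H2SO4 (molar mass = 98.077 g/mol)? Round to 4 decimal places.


n = mass / M
n = 117.6 / 98.077
n = 1.19905788 mol, rounded to 4 dp:

1.1991 mol


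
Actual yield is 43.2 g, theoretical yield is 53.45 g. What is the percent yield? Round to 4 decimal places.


% yield = 100 * actual / theoretical
% yield = 100 * 43.2 / 53.45
% yield = 80.82319925 %, rounded to 4 dp:

80.8232 %


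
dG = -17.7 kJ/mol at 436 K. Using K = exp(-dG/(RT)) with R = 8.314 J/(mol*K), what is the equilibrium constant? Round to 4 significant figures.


dG is in kJ/mol; multiply by 1000 to match R in J/(mol*K).
RT = 8.314 * 436 = 3624.904 J/mol
exponent = -dG*1000 / (RT) = -(-17.7*1000) / 3624.904 = 4.88288793
K = exp(4.88288793)
K = 132.01135, rounded to 4 significant figures:

132.0


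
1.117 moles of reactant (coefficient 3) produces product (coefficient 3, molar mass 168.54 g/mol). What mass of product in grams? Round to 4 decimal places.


Use the coefficient ratio to convert reactant moles to product moles, then multiply by the product's molar mass.
moles_P = moles_R * (coeff_P / coeff_R) = 1.117 * (3/3) = 1.117
mass_P = moles_P * M_P = 1.117 * 168.54
mass_P = 188.25918 g, rounded to 4 dp:

188.2592 g


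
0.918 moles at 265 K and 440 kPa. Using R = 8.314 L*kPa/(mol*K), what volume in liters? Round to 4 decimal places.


PV = nRT, solve for V = nRT / P.
nRT = 0.918 * 8.314 * 265 = 2022.5468
V = 2022.5468 / 440
V = 4.59669727 L, rounded to 4 dp:

4.5967 L


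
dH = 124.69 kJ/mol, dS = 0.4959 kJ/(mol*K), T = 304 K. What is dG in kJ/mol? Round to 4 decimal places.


Gibbs: dG = dH - T*dS (consistent units, dS already in kJ/(mol*K)).
T*dS = 304 * 0.4959 = 150.7536
dG = 124.69 - (150.7536)
dG = -26.0636 kJ/mol, rounded to 4 dp:

-26.0636 kJ/mol


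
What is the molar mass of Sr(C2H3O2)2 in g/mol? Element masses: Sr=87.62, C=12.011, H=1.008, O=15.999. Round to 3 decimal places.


M = sum(count * atomic_mass) over atoms.
M = 1*87.62 + 4*12.011 + 6*1.008 + 4*15.999
M = 87.62 + 48.044 + 6.048 + 63.996
M = 205.708 g/mol, rounded to 3 dp:

205.708 g/mol


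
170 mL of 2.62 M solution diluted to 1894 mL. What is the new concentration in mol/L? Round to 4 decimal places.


Dilution: M1*V1 = M2*V2, solve for M2.
M2 = M1*V1 / V2
M2 = 2.62 * 170 / 1894
M2 = 445.4 / 1894
M2 = 0.23516367 mol/L, rounded to 4 dp:

0.2352 mol/L


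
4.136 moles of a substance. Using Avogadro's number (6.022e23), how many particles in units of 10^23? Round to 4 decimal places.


N = n * NA, then divide by 1e23 for the requested units.
N / 1e23 = n * 6.022
N / 1e23 = 4.136 * 6.022
N / 1e23 = 24.906992, rounded to 4 dp:

24.9070


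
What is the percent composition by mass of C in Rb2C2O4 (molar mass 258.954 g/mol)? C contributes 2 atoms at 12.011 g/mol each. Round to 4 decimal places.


pct = 100 * (n_elem * M_elem) / M_total
mass_contribution = 2 * 12.011 = 24.022 g/mol
pct = 100 * 24.022 / 258.954
pct = 9.27655105 %, rounded to 4 dp:

9.2766 %


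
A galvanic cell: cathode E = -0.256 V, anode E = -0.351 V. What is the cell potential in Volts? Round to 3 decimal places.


Standard cell potential: E_cell = E_cathode - E_anode.
E_cell = -0.256 - (-0.351)
E_cell = 0.095 V, rounded to 3 dp:

0.095 V


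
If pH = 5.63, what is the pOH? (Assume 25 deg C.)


At 25 deg C, pH + pOH = 14.
pOH = 14 - pH = 14 - 5.63
pOH = 8.37:

8.37


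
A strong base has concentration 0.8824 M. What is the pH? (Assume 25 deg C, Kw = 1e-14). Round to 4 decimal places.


A strong base dissociates completely, so [OH-] equals the given concentration.
pOH = -log10([OH-]) = -log10(0.8824) = 0.054335
pH = 14 - pOH = 14 - 0.054335
pH = 13.945665, rounded to 4 dp:

13.9457


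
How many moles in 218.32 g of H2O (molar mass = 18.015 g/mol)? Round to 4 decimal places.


n = mass / M
n = 218.32 / 18.015
n = 12.1187899 mol, rounded to 4 dp:

12.1188 mol


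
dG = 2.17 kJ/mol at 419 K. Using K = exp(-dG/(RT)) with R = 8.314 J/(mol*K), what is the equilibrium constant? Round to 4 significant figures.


dG is in kJ/mol; multiply by 1000 to match R in J/(mol*K).
RT = 8.314 * 419 = 3483.566 J/mol
exponent = -dG*1000 / (RT) = -(2.17*1000) / 3483.566 = -0.6229249
K = exp(-0.6229249)
K = 0.5363733, rounded to 4 significant figures:

0.5364


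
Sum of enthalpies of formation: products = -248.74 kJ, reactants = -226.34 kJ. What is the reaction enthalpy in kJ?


dH_rxn = sum(dH_f products) - sum(dH_f reactants)
dH_rxn = -248.74 - (-226.34)
dH_rxn = -22.4 kJ:

-22.40 kJ


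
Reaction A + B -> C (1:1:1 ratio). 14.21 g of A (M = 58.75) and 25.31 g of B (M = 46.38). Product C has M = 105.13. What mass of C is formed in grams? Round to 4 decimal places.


Find moles of each reactant; the smaller value is the limiting reagent in a 1:1:1 reaction, so moles_C equals moles of the limiter.
n_A = mass_A / M_A = 14.21 / 58.75 = 0.241872 mol
n_B = mass_B / M_B = 25.31 / 46.38 = 0.545709 mol
Limiting reagent: A (smaller), n_limiting = 0.241872 mol
mass_C = n_limiting * M_C = 0.241872 * 105.13
mass_C = 25.42800336 g, rounded to 4 dp:

25.4280 g


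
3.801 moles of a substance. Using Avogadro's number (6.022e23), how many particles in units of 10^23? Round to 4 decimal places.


N = n * NA, then divide by 1e23 for the requested units.
N / 1e23 = n * 6.022
N / 1e23 = 3.801 * 6.022
N / 1e23 = 22.889622, rounded to 4 dp:

22.8896


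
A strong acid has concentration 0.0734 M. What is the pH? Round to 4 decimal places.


A strong acid dissociates completely, so [H+] equals the given concentration.
pH = -log10([H+]) = -log10(0.0734)
pH = 1.13430394, rounded to 4 dp:

1.1343


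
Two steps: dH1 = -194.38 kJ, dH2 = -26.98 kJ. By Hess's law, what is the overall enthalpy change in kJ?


Hess's law: enthalpy is a state function, so add the step enthalpies.
dH_total = dH1 + dH2 = -194.38 + (-26.98)
dH_total = -221.36 kJ:

-221.36 kJ


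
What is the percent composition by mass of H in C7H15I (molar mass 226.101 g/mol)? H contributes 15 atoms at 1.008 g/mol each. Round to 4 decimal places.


pct = 100 * (n_elem * M_elem) / M_total
mass_contribution = 15 * 1.008 = 15.12 g/mol
pct = 100 * 15.12 / 226.101
pct = 6.68727692 %, rounded to 4 dp:

6.6873 %


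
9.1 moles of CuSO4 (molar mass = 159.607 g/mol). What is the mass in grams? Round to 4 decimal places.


mass = n * M
mass = 9.1 * 159.607
mass = 1452.4237 g, rounded to 4 dp:

1452.4237 g


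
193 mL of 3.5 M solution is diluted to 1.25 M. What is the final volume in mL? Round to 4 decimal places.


Dilution: M1*V1 = M2*V2, solve for V2.
V2 = M1*V1 / M2
V2 = 3.5 * 193 / 1.25
V2 = 675.5 / 1.25
V2 = 540.4 mL, rounded to 4 dp:

540.4000 mL


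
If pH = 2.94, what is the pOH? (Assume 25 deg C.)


At 25 deg C, pH + pOH = 14.
pOH = 14 - pH = 14 - 2.94
pOH = 11.06:

11.06


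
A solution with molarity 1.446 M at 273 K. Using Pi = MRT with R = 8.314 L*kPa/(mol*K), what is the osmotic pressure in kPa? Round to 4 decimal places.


Osmotic pressure (van't Hoff): Pi = M*R*T.
RT = 8.314 * 273 = 2269.722
Pi = 1.446 * 2269.722
Pi = 3282.018012 kPa, rounded to 4 dp:

3282.0180 kPa


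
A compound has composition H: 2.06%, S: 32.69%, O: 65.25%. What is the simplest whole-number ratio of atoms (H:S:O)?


Assume 100 g of compound, divide each mass% by atomic mass to get moles, then normalize by the smallest to get a raw atom ratio.
Moles per 100 g: H: 2.06/1.008 = 2.0437, S: 32.69/32.065 = 1.0195, O: 65.25/15.999 = 4.0784
Raw ratio (divide by min = 1.0195): H: 2.005, S: 1.0, O: 4.0
Multiply by 1 to clear fractions: H: 2.005 ~= 2, S: 1.0 ~= 1, O: 4.0 ~= 4
Reduce by GCD to get the simplest whole-number ratio:

2:1:4


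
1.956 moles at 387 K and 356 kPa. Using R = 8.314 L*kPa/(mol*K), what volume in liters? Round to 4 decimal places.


PV = nRT, solve for V = nRT / P.
nRT = 1.956 * 8.314 * 387 = 6293.4652
V = 6293.4652 / 356
V = 17.67827303 L, rounded to 4 dp:

17.6783 L


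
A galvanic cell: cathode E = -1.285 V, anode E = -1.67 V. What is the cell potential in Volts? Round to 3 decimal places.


Standard cell potential: E_cell = E_cathode - E_anode.
E_cell = -1.285 - (-1.67)
E_cell = 0.385 V, rounded to 3 dp:

0.385 V


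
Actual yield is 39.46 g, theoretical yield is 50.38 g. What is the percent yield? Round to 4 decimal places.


% yield = 100 * actual / theoretical
% yield = 100 * 39.46 / 50.38
% yield = 78.32473204 %, rounded to 4 dp:

78.3247 %


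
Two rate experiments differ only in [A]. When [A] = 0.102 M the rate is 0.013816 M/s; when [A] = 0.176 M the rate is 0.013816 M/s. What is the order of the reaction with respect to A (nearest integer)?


Rate is proportional to [A]^n, so rate2/rate1 = ([A]2/[A]1)^n. Take logs to solve for n.
rate2/rate1 = 0.013816 / 0.013816 = 1.0
[A]2/[A]1 = 0.176 / 0.102 = 1.7255
n = ln(1.0) / ln(1.7255) = 0.0
Nearest integer order:

0


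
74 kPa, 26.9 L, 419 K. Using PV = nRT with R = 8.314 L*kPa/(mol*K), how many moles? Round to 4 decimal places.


PV = nRT, solve for n = PV / (RT).
PV = 74 * 26.9 = 1990.6
RT = 8.314 * 419 = 3483.566
n = 1990.6 / 3483.566
n = 0.57142595 mol, rounded to 4 dp:

0.5714 mol


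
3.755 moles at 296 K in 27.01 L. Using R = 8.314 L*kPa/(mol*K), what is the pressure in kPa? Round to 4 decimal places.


PV = nRT, solve for P = nRT / V.
nRT = 3.755 * 8.314 * 296 = 9240.8447
P = 9240.8447 / 27.01
P = 342.12679378 kPa, rounded to 4 dp:

342.1268 kPa


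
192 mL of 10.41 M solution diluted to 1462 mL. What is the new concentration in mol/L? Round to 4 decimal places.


Dilution: M1*V1 = M2*V2, solve for M2.
M2 = M1*V1 / V2
M2 = 10.41 * 192 / 1462
M2 = 1998.72 / 1462
M2 = 1.36711354 mol/L, rounded to 4 dp:

1.3671 mol/L


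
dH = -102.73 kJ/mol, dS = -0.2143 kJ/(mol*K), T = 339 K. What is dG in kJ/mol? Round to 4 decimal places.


Gibbs: dG = dH - T*dS (consistent units, dS already in kJ/(mol*K)).
T*dS = 339 * -0.2143 = -72.6477
dG = -102.73 - (-72.6477)
dG = -30.0823 kJ/mol, rounded to 4 dp:

-30.0823 kJ/mol


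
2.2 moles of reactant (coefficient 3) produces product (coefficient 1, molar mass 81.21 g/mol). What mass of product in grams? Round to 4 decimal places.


Use the coefficient ratio to convert reactant moles to product moles, then multiply by the product's molar mass.
moles_P = moles_R * (coeff_P / coeff_R) = 2.2 * (1/3) = 0.733333
mass_P = moles_P * M_P = 0.733333 * 81.21
mass_P = 59.55397293 g, rounded to 4 dp:

59.5540 g


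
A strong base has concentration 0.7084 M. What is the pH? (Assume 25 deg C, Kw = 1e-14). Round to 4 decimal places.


A strong base dissociates completely, so [OH-] equals the given concentration.
pOH = -log10([OH-]) = -log10(0.7084) = 0.149721
pH = 14 - pOH = 14 - 0.149721
pH = 13.850279, rounded to 4 dp:

13.8503


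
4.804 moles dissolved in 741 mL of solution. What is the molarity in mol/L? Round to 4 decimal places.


Convert volume to liters: V_L = V_mL / 1000.
V_L = 741 / 1000 = 0.741 L
M = n / V_L = 4.804 / 0.741
M = 6.4831309 mol/L, rounded to 4 dp:

6.4831 mol/L


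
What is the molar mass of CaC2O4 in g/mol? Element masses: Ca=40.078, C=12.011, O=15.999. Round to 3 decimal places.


M = sum(count * atomic_mass) over atoms.
M = 1*40.078 + 2*12.011 + 4*15.999
M = 40.078 + 24.022 + 63.996
M = 128.096 g/mol, rounded to 3 dp:

128.096 g/mol


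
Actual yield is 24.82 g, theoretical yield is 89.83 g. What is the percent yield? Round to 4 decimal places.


% yield = 100 * actual / theoretical
% yield = 100 * 24.82 / 89.83
% yield = 27.62996772 %, rounded to 4 dp:

27.6300 %


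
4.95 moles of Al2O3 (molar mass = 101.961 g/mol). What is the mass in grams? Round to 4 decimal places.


mass = n * M
mass = 4.95 * 101.961
mass = 504.70695 g, rounded to 4 dp:

504.7070 g


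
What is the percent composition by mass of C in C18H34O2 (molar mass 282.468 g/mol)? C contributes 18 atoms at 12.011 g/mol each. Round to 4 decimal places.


pct = 100 * (n_elem * M_elem) / M_total
mass_contribution = 18 * 12.011 = 216.198 g/mol
pct = 100 * 216.198 / 282.468
pct = 76.53893538 %, rounded to 4 dp:

76.5389 %


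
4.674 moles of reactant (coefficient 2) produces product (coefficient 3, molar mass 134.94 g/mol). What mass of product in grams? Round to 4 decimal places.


Use the coefficient ratio to convert reactant moles to product moles, then multiply by the product's molar mass.
moles_P = moles_R * (coeff_P / coeff_R) = 4.674 * (3/2) = 7.011
mass_P = moles_P * M_P = 7.011 * 134.94
mass_P = 946.06434 g, rounded to 4 dp:

946.0643 g


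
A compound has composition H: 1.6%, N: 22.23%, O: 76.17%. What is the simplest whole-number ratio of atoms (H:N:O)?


Assume 100 g of compound, divide each mass% by atomic mass to get moles, then normalize by the smallest to get a raw atom ratio.
Moles per 100 g: H: 1.6/1.008 = 1.5873, N: 22.23/14.007 = 1.5871, O: 76.17/15.999 = 4.7609
Raw ratio (divide by min = 1.5871): H: 1.0, N: 1.0, O: 3.0
Multiply by 1 to clear fractions: H: 1.0 ~= 1, N: 1.0 ~= 1, O: 3.0 ~= 3
Reduce by GCD to get the simplest whole-number ratio:

1:1:3
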